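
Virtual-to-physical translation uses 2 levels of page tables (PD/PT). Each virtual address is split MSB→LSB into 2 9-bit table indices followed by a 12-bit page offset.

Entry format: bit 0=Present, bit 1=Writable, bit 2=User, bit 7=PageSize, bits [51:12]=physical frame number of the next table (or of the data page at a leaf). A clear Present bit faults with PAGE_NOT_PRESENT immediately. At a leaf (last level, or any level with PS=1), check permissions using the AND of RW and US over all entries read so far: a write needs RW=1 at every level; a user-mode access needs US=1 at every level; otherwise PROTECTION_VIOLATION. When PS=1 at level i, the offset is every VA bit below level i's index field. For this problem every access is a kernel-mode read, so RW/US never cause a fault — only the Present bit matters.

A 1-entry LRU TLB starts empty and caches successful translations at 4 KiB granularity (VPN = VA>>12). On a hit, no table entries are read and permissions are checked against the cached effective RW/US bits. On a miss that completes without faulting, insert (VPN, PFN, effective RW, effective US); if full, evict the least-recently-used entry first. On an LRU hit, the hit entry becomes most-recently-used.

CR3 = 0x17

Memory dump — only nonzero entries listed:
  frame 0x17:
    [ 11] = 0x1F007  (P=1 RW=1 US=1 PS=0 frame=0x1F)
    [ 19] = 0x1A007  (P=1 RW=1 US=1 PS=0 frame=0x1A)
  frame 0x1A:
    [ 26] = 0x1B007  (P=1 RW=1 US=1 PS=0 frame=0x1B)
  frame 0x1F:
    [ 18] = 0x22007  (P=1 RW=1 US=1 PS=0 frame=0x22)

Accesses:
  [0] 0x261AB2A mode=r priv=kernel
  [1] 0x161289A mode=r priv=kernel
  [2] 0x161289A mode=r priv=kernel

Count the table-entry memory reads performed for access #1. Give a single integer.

Walk each access:
#0 VA=0x261AB2A (r,kernel):
  [0] read 0x17 idx=19: raw=0x1A007 flags P=1 W=1 U=1 S=0
  [1] read 0x1A idx=26: raw=0x1B007 flags P=1 W=1 U=1 S=0
  → PA=0x1BB2A  (2 entries read)
#1 VA=0x161289A (r,kernel):
  [0] read 0x17 idx=11: raw=0x1F007 flags P=1 W=1 U=1 S=0
  [1] read 0x1F idx=18: raw=0x22007 flags P=1 W=1 U=1 S=0
  → PA=0x2289A  (2 entries read)
#2 VA=0x161289A (r,kernel):
  TLB hit vpn=0x1612 → PA=0x2289A

Entries read for #1: 2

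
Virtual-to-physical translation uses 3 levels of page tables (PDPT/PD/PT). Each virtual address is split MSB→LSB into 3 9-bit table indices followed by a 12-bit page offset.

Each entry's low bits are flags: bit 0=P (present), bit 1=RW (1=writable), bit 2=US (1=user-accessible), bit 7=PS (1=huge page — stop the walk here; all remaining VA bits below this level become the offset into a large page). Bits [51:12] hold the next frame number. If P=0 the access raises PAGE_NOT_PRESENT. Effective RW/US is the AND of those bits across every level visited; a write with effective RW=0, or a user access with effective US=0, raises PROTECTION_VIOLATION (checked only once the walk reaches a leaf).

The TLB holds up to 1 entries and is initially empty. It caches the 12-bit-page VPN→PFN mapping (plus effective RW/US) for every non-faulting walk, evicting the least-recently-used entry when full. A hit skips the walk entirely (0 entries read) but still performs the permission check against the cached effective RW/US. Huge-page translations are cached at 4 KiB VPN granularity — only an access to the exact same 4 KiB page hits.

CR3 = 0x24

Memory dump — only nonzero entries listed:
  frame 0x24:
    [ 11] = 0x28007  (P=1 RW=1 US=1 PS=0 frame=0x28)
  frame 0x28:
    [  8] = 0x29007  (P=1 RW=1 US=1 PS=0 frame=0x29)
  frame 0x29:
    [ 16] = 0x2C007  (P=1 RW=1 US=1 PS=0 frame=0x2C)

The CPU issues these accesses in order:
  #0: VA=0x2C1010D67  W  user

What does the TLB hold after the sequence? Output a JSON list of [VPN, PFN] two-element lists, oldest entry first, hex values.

Trace:
#0 VA=0x2C1010D67 (w,user):
  [0] read 0x24 idx=11: raw=0x28007 flags P=1 W=1 U=1 S=0
  [1] read 0x28 idx=8: raw=0x29007 flags P=1 W=1 U=1 S=0
  [2] read 0x29 idx=16: raw=0x2C007 flags P=1 W=1 U=1 S=0
  → PA=0x2CD67  (3 entries read)

TLB: [["0x2C1010", "0x2C"]]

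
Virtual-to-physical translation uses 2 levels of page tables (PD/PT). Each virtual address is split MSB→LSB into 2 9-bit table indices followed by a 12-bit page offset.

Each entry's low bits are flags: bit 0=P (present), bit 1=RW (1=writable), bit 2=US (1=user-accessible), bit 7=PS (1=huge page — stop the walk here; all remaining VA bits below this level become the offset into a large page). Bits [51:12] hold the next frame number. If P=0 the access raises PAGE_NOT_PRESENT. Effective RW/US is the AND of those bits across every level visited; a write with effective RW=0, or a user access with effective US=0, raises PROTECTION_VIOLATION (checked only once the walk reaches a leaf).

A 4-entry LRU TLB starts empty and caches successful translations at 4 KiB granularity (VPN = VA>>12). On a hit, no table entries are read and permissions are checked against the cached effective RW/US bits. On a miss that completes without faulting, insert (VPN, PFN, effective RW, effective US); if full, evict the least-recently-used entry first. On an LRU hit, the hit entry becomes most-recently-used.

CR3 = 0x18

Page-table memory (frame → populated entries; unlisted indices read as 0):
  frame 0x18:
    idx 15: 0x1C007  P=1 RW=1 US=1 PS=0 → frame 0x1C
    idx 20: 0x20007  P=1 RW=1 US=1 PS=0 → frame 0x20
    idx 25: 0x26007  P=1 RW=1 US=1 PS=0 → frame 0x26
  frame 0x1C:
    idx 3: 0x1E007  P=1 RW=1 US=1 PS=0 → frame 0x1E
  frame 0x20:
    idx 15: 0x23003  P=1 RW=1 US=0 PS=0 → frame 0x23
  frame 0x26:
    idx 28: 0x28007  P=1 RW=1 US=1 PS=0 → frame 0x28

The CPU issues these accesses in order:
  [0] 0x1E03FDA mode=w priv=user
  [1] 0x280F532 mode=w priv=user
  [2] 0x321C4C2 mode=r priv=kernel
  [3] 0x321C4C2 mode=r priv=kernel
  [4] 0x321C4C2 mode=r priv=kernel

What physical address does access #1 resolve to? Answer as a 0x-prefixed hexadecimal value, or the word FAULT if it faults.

Per-access translation:
#0 VA=0x1E03FDA (w,user):
  [0] read 0x18 idx=15: raw=0x1C007 flags P=1 W=1 U=1 S=0
  [1] read 0x1C idx=3: raw=0x1E007 flags P=1 W=1 U=1 S=0
  → PA=0x1EFDA  (2 entries read)
#1 VA=0x280F532 (w,user):
  [0] read 0x18 idx=20: raw=0x20007 flags P=1 W=1 U=1 S=0
  [1] read 0x20 idx=15: raw=0x23003 flags P=1 W=1 U=0 S=0
  ⇒ fault: PROTECTION_VIOLATION  — 2 lookups
#2 VA=0x321C4C2 (r,kernel):
  [0] read 0x18 idx=25: raw=0x26007 flags P=1 W=1 U=1 S=0
  [1] read 0x26 idx=28: raw=0x28007 flags P=1 W=1 U=1 S=0
  → PA=0x284C2  (2 entries read)
#3 VA=0x321C4C2 (r,kernel):
  TLB hit vpn=0x321C → PA=0x284C2
#4 VA=0x321C4C2 (r,kernel):
  TLB hit vpn=0x321C → PA=0x284C2

Access #1 PA: FAULT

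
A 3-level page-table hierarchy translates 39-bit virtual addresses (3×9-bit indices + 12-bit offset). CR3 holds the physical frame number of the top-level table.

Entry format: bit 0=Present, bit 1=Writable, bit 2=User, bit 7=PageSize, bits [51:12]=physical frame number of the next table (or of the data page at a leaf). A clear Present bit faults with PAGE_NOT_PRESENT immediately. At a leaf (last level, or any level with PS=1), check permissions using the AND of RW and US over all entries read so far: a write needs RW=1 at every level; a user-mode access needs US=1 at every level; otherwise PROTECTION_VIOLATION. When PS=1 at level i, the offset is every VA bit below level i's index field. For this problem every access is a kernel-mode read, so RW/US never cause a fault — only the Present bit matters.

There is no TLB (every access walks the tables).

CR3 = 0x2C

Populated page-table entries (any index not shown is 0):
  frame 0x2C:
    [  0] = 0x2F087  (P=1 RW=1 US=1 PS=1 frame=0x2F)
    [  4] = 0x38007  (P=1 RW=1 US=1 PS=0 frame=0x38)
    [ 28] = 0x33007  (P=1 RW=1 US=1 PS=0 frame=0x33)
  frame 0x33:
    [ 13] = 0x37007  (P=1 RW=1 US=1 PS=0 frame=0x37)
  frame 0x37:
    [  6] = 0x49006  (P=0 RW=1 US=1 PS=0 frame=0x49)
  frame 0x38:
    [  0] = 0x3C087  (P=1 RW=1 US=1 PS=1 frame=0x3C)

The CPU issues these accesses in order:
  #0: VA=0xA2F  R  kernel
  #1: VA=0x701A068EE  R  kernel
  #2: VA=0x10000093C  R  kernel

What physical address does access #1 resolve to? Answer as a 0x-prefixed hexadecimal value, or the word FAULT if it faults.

Walk each access:
#0 VA=0xA2F (r,kernel):
  L0 @0x2C[0] → 0x2F087  P=1,RW=1,US=1,PS=1
  → PA=0x2FA2F (huge @L0)  (1 entries read)
#1 VA=0x701A068EE (r,kernel):
  L0 @0x2C[28] → 0x33007  P=1,RW=1,US=1,PS=0
  L1 @0x33[13] → 0x37007  P=1,RW=1,US=1,PS=0
  L2 @0x37[6] → 0x49006  P=0,RW=1,US=1,PS=0
  ⇒ fault: PAGE_NOT_PRESENT  — 3 lookups
#2 VA=0x10000093C (r,kernel):
  L0 @0x2C[4] → 0x38007  P=1,RW=1,US=1,PS=0
  L1 @0x38[0] → 0x3C087  P=1,RW=1,US=1,PS=1
  → PA=0x3C93C (huge @L1)  (2 entries read)

Access #1 PA: FAULT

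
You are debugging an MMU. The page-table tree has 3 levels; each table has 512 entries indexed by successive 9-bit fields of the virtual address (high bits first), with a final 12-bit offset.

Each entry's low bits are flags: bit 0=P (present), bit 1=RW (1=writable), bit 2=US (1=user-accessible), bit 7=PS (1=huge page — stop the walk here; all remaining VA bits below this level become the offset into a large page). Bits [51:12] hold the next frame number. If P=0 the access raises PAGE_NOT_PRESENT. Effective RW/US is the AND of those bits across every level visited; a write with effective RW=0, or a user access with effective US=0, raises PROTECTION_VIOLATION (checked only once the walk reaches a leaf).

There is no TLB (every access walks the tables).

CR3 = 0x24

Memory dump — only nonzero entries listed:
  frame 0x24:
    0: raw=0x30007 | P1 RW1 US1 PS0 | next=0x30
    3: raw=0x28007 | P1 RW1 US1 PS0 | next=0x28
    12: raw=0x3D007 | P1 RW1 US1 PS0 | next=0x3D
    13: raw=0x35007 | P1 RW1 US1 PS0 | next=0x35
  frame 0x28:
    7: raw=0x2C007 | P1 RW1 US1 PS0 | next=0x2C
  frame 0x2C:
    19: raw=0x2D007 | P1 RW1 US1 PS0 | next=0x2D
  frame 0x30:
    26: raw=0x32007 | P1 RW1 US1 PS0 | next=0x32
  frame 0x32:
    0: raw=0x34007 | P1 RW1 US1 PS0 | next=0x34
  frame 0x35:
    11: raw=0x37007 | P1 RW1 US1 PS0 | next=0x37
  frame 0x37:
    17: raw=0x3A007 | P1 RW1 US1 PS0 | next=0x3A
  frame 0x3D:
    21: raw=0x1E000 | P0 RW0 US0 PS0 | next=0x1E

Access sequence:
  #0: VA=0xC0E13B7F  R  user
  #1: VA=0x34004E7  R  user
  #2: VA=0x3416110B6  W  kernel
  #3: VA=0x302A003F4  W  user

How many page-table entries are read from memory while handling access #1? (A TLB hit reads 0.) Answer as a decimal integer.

Per-access translation:
#0 VA=0xC0E13B7F (r,user):
  L0 @0x24[3] → 0x28007  P=1,RW=1,US=1,PS=0
  L1 @0x28[7] → 0x2C007  P=1,RW=1,US=1,PS=0
  L2 @0x2C[19] → 0x2D007  P=1,RW=1,US=1,PS=0
  ✓ 0x2DB7F  — 3 lookups
#1 VA=0x34004E7 (r,user):
  L0 @0x24[0] → 0x30007  P=1,RW=1,US=1,PS=0
  L1 @0x30[26] → 0x32007  P=1,RW=1,US=1,PS=0
  L2 @0x32[0] → 0x34007  P=1,RW=1,US=1,PS=0
  ✓ 0x344E7  — 3 lookups
#2 VA=0x3416110B6 (w,kernel):
  L0 @0x24[13] → 0x35007  P=1,RW=1,US=1,PS=0
  L1 @0x35[11] → 0x37007  P=1,RW=1,US=1,PS=0
  L2 @0x37[17] → 0x3A007  P=1,RW=1,US=1,PS=0
  ✓ 0x3A0B6  — 3 lookups
#3 VA=0x302A003F4 (w,user):
  L0 @0x24[12] → 0x3D007  P=1,RW=1,US=1,PS=0
  L1 @0x3D[21] → 0x1E000  P=0,RW=0,US=0,PS=0
  ⇒ fault: PAGE_NOT_PRESENT  — 2 lookups

Entries read for #1: 3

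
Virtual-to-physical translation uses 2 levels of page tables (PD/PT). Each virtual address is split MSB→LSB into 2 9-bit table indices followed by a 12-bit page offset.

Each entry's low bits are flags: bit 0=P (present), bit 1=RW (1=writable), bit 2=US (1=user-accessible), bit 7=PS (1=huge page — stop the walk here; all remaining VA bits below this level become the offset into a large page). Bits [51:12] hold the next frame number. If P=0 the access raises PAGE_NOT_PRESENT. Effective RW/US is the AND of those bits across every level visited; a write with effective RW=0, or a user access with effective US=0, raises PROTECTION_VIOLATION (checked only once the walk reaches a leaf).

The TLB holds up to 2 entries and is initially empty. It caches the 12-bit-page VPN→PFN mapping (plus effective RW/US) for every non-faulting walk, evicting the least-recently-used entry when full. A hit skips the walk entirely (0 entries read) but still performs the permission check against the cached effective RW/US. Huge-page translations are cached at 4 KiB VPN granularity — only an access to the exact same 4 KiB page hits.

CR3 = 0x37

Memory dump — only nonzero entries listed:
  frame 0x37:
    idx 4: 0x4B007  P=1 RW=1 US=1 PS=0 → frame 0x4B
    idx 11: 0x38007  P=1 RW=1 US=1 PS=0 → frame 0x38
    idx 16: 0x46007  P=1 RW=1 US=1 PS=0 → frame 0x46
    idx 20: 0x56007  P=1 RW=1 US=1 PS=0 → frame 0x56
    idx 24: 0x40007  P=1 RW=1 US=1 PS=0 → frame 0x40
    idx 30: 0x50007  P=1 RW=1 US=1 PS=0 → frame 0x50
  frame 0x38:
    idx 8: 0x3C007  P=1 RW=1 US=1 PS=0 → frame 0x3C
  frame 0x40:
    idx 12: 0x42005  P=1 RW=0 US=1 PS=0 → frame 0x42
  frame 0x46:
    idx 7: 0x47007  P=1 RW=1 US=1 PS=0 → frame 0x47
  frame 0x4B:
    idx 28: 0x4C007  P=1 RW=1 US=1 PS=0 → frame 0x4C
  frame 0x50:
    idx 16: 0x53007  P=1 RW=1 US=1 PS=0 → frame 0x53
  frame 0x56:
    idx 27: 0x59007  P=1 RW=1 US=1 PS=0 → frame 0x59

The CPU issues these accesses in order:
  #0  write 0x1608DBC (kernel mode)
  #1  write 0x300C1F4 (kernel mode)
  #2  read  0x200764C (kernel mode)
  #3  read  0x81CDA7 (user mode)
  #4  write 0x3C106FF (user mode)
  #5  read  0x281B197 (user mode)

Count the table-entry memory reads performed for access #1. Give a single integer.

Walk each access:
#0 VA=0x1608DBC (w,kernel):
  lvl0: tbl 0x37, slot 11 ⇒ 0x38007 (P1/RW1/US1/PS0)
  lvl1: tbl 0x38, slot 8 ⇒ 0x3C007 (P1/RW1/US1/PS0)
  ✓ 0x3CDBC  — 2 lookups
#1 VA=0x300C1F4 (w,kernel):
  lvl0: tbl 0x37, slot 24 ⇒ 0x40007 (P1/RW1/US1/PS0)
  lvl1: tbl 0x40, slot 12 ⇒ 0x42005 (P1/RW0/US1/PS0)
  ⇒ fault: PROTECTION_VIOLATION  — 2 lookups
#2 VA=0x200764C (r,kernel):
  lvl0: tbl 0x37, slot 16 ⇒ 0x46007 (P1/RW1/US1/PS0)
  lvl1: tbl 0x46, slot 7 ⇒ 0x47007 (P1/RW1/US1/PS0)
  ✓ 0x4764C  — 2 lookups
#3 VA=0x81CDA7 (r,user):
  lvl0: tbl 0x37, slot 4 ⇒ 0x4B007 (P1/RW1/US1/PS0)
  lvl1: tbl 0x4B, slot 28 ⇒ 0x4C007 (P1/RW1/US1/PS0)
  ✓ 0x4CDA7  — 2 lookups
#4 VA=0x3C106FF (w,user):
  lvl0: tbl 0x37, slot 30 ⇒ 0x50007 (P1/RW1/US1/PS0)
  lvl1: tbl 0x50, slot 16 ⇒ 0x53007 (P1/RW1/US1/PS0)
  ✓ 0x536FF  — 2 lookups
#5 VA=0x281B197 (r,user):
  lvl0: tbl 0x37, slot 20 ⇒ 0x56007 (P1/RW1/US1/PS0)
  lvl1: tbl 0x56, slot 27 ⇒ 0x59007 (P1/RW1/US1/PS0)
  ✓ 0x59197  — 2 lookups

Entries read for #1: 2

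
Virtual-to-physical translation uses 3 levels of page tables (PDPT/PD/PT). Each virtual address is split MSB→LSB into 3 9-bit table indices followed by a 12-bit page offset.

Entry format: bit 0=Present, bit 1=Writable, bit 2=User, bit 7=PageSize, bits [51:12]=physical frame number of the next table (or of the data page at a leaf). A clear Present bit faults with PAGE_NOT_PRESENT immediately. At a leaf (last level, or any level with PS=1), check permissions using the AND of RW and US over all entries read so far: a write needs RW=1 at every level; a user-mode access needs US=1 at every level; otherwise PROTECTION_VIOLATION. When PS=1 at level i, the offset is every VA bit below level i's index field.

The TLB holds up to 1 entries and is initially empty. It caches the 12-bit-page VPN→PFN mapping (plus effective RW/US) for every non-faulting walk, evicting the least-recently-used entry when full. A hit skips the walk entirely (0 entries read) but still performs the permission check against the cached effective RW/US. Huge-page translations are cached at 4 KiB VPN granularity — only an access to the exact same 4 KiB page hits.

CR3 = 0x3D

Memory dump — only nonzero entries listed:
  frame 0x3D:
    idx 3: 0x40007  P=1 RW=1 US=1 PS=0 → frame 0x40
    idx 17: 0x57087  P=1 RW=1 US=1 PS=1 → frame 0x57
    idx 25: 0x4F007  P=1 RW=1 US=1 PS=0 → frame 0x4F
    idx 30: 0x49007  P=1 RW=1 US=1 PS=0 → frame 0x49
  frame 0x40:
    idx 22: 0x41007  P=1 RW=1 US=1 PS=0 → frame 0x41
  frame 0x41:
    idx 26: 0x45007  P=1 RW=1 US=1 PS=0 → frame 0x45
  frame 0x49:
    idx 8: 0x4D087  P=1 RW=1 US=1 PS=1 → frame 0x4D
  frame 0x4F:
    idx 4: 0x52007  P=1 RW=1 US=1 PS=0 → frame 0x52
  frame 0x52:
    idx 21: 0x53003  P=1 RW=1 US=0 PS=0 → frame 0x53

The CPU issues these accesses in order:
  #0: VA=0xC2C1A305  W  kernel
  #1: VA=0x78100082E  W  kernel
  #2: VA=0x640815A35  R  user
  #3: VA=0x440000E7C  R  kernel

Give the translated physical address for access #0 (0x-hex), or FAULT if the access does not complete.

Per-access translation:
#0 VA=0xC2C1A305 (w,kernel):
  lvl0: tbl 0x3D, slot 3 ⇒ 0x40007 (P1/RW1/US1/PS0)
  lvl1: tbl 0x40, slot 22 ⇒ 0x41007 (P1/RW1/US1/PS0)
  lvl2: tbl 0x41, slot 26 ⇒ 0x45007 (P1/RW1/US1/PS0)
  ⇒ phys 0x45305  [3 reads]
#1 VA=0x78100082E (w,kernel):
  lvl0: tbl 0x3D, slot 30 ⇒ 0x49007 (P1/RW1/US1/PS0)
  lvl1: tbl 0x49, slot 8 ⇒ 0x4D087 (P1/RW1/US1/PS1)
  ⇒ phys 0x4D82E (huge @L1)  [2 reads]
#2 VA=0x640815A35 (r,user):
  lvl0: tbl 0x3D, slot 25 ⇒ 0x4F007 (P1/RW1/US1/PS0)
  lvl1: tbl 0x4F, slot 4 ⇒ 0x52007 (P1/RW1/US1/PS0)
  lvl2: tbl 0x52, slot 21 ⇒ 0x53003 (P1/RW1/US0/PS0)
  → PROTECTION_VIOLATION  (3 entries read)
#3 VA=0x440000E7C (r,kernel):
  lvl0: tbl 0x3D, slot 17 ⇒ 0x57087 (P1/RW1/US1/PS1)
  ⇒ phys 0x57E7C (huge @L0)  [1 reads]

Access #0 PA: 0x45305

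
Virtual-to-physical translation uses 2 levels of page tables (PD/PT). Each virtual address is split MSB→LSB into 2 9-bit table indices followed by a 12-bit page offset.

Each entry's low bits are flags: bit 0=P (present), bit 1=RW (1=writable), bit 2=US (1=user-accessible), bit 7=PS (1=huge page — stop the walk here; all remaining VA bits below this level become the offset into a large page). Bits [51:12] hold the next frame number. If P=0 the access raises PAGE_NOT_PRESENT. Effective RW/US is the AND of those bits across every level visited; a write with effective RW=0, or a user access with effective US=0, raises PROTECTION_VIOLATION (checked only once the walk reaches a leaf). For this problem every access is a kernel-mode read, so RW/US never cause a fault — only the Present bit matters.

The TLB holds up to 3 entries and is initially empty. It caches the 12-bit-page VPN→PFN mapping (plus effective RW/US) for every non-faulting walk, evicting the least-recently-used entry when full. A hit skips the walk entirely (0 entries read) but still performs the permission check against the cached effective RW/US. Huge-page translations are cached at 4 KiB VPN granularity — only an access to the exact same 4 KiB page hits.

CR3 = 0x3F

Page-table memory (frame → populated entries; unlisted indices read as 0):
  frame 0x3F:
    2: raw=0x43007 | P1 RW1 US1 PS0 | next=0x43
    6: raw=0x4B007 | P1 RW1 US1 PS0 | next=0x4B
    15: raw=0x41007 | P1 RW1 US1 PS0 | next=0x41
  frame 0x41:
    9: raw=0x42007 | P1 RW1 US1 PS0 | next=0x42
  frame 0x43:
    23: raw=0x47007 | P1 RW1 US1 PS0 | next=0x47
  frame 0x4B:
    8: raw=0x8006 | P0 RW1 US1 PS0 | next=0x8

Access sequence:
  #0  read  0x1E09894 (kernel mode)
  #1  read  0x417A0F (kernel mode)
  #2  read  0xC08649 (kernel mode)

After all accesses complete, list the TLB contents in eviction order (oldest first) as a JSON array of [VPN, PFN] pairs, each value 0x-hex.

Per-access translation:
#0 VA=0x1E09894 (r,kernel):
  [0] read 0x3F idx=15: raw=0x41007 flags P=1 W=1 U=1 S=0
  [1] read 0x41 idx=9: raw=0x42007 flags P=1 W=1 U=1 S=0
  → PA=0x42894  (2 entries read)
#1 VA=0x417A0F (r,kernel):
  [0] read 0x3F idx=2: raw=0x43007 flags P=1 W=1 U=1 S=0
  [1] read 0x43 idx=23: raw=0x47007 flags P=1 W=1 U=1 S=0
  → PA=0x47A0F  (2 entries read)
#2 VA=0xC08649 (r,kernel):
  [0] read 0x3F idx=6: raw=0x4B007 flags P=1 W=1 U=1 S=0
  [1] read 0x4B idx=8: raw=0x8006 flags P=0 W=1 U=1 S=0
  → PAGE_NOT_PRESENT  (2 entries read)

TLB: [["0x1E09", "0x42"], ["0x417", "0x47"]]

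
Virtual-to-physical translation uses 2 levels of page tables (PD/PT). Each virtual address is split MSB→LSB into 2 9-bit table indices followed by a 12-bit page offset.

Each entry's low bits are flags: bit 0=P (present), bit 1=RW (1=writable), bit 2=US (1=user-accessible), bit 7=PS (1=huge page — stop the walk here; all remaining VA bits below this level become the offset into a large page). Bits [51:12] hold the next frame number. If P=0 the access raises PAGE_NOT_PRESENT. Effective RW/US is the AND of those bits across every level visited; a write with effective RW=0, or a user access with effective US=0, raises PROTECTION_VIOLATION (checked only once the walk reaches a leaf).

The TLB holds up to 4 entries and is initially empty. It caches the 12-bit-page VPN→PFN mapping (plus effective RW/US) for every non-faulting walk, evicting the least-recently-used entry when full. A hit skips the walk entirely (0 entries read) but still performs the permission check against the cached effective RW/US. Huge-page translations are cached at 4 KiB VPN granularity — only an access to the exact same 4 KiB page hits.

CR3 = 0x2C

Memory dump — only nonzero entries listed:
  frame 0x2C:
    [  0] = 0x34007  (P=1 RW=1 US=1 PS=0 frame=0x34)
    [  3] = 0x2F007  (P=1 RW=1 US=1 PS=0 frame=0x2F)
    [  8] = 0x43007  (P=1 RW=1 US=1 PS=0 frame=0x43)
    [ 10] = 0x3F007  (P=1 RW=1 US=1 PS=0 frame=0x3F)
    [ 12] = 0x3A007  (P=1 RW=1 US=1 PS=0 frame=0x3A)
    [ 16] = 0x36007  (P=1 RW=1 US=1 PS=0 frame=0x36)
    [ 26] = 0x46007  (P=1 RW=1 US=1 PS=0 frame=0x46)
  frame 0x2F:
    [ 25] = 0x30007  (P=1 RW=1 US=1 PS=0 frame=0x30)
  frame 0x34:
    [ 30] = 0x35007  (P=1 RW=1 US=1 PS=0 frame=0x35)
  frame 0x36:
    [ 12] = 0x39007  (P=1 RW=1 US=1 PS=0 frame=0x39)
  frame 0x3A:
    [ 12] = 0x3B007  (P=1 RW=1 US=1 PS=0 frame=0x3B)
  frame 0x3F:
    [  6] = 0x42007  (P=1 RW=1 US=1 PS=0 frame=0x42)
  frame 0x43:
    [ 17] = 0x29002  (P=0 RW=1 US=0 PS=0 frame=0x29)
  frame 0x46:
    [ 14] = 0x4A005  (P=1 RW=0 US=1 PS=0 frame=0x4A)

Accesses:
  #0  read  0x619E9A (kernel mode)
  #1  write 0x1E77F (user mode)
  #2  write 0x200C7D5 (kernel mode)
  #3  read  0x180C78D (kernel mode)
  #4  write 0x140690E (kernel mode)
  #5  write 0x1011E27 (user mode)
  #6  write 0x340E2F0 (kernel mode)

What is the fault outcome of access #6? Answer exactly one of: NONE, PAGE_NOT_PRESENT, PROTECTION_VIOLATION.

Walk each access:
#0 VA=0x619E9A (r,kernel):
  L0: frame=0x2C idx=3 entry=0x2F007 [P=1 RW=1 US=1 PS=0]
  L1: frame=0x2F idx=25 entry=0x30007 [P=1 RW=1 US=1 PS=0]
  ✓ 0x30E9A  — 2 lookups
#1 VA=0x1E77F (w,user):
  L0: frame=0x2C idx=0 entry=0x34007 [P=1 RW=1 US=1 PS=0]
  L1: frame=0x34 idx=30 entry=0x35007 [P=1 RW=1 US=1 PS=0]
  ✓ 0x3577F  — 2 lookups
#2 VA=0x200C7D5 (w,kernel):
  L0: frame=0x2C idx=16 entry=0x36007 [P=1 RW=1 US=1 PS=0]
  L1: frame=0x36 idx=12 entry=0x39007 [P=1 RW=1 US=1 PS=0]
  ✓ 0x397D5  — 2 lookups
#3 VA=0x180C78D (r,kernel):
  L0: frame=0x2C idx=12 entry=0x3A007 [P=1 RW=1 US=1 PS=0]
  L1: frame=0x3A idx=12 entry=0x3B007 [P=1 RW=1 US=1 PS=0]
  ✓ 0x3B78D  — 2 lookups
#4 VA=0x140690E (w,kernel):
  L0: frame=0x2C idx=10 entry=0x3F007 [P=1 RW=1 US=1 PS=0]
  L1: frame=0x3F idx=6 entry=0x42007 [P=1 RW=1 US=1 PS=0]
  ✓ 0x4290E  — 2 lookups
#5 VA=0x1011E27 (w,user):
  L0: frame=0x2C idx=8 entry=0x43007 [P=1 RW=1 US=1 PS=0]
  L1: frame=0x43 idx=17 entry=0x29002 [P=0 RW=1 US=0 PS=0]
  → PAGE_NOT_PRESENT  (2 entries read)
#6 VA=0x340E2F0 (w,kernel):
  L0: frame=0x2C idx=26 entry=0x46007 [P=1 RW=1 US=1 PS=0]
  L1: frame=0x46 idx=14 entry=0x4A005 [P=1 RW=0 US=1 PS=0]
  → PROTECTION_VIOLATION  (2 entries read)

Access #6 fault: PROTECTION_VIOLATION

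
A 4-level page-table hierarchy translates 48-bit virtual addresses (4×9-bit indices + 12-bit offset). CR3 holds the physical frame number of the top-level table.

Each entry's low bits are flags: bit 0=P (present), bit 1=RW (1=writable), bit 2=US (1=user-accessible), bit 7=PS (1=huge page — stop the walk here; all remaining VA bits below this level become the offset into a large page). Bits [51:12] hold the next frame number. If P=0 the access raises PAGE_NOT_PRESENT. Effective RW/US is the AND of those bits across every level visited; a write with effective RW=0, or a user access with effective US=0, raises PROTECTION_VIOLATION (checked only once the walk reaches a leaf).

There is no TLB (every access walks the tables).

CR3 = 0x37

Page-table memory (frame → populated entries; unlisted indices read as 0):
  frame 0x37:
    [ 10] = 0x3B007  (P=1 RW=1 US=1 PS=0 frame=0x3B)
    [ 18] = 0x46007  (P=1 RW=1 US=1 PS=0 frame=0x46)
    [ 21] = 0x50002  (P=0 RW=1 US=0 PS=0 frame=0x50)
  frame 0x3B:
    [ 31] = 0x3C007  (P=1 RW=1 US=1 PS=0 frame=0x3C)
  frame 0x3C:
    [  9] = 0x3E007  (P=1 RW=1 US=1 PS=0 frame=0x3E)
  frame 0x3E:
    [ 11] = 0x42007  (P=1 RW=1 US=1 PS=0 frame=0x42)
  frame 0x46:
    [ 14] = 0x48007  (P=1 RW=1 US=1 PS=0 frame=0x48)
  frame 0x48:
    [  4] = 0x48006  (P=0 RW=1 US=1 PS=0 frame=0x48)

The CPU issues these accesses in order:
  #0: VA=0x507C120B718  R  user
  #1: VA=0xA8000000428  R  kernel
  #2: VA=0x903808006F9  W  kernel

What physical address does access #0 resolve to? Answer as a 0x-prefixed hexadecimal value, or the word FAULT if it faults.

Walk each access:
#0 VA=0x507C120B718 (r,user):
  [0] read 0x37 idx=10: raw=0x3B007 flags P=1 W=1 U=1 S=0
  [1] read 0x3B idx=31: raw=0x3C007 flags P=1 W=1 U=1 S=0
  [2] read 0x3C idx=9: raw=0x3E007 flags P=1 W=1 U=1 S=0
  [3] read 0x3E idx=11: raw=0x42007 flags P=1 W=1 U=1 S=0
  ⇒ phys 0x42718  [4 reads]
#1 VA=0xA8000000428 (r,kernel):
  [0] read 0x37 idx=21: raw=0x50002 flags P=0 W=1 U=0 S=0
  ⇒ fault: PAGE_NOT_PRESENT  — 1 lookups
#2 VA=0x903808006F9 (w,kernel):
  [0] read 0x37 idx=18: raw=0x46007 flags P=1 W=1 U=1 S=0
  [1] read 0x46 idx=14: raw=0x48007 flags P=1 W=1 U=1 S=0
  [2] read 0x48 idx=4: raw=0x48006 flags P=0 W=1 U=1 S=0
  ⇒ fault: PAGE_NOT_PRESENT  — 3 lookups

Access #0 PA: 0x42718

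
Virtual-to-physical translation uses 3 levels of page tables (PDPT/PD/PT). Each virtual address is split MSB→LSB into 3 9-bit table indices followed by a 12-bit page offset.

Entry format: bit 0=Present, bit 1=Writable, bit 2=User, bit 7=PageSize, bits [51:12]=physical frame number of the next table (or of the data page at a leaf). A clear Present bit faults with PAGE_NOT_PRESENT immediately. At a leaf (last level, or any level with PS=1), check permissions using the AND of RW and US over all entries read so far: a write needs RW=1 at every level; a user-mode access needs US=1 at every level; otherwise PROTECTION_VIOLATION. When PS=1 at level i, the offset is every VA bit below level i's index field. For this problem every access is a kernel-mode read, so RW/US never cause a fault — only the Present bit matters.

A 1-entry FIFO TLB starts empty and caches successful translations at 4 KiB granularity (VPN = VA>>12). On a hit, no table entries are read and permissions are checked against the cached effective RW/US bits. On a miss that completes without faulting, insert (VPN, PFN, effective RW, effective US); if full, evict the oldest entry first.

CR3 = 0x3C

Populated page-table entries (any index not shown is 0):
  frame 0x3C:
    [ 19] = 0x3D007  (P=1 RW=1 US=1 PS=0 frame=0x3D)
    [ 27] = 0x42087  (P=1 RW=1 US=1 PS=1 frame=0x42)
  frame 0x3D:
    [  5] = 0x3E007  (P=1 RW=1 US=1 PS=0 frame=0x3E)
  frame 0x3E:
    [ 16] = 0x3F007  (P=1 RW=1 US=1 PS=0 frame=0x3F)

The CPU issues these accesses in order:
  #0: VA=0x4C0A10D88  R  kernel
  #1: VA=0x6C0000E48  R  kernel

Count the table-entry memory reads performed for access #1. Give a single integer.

Trace:
#0 VA=0x4C0A10D88 (r,kernel):
  L0 @0x3C[19] → 0x3D007  P=1,RW=1,US=1,PS=0
  L1 @0x3D[5] → 0x3E007  P=1,RW=1,US=1,PS=0
  L2 @0x3E[16] → 0x3F007  P=1,RW=1,US=1,PS=0
  ⇒ phys 0x3FD88  [3 reads]
#1 VA=0x6C0000E48 (r,kernel):
  L0 @0x3C[27] → 0x42087  P=1,RW=1,US=1,PS=1
  ⇒ phys 0x42E48 (huge @L0)  [1 reads]

Entries read for #1: 1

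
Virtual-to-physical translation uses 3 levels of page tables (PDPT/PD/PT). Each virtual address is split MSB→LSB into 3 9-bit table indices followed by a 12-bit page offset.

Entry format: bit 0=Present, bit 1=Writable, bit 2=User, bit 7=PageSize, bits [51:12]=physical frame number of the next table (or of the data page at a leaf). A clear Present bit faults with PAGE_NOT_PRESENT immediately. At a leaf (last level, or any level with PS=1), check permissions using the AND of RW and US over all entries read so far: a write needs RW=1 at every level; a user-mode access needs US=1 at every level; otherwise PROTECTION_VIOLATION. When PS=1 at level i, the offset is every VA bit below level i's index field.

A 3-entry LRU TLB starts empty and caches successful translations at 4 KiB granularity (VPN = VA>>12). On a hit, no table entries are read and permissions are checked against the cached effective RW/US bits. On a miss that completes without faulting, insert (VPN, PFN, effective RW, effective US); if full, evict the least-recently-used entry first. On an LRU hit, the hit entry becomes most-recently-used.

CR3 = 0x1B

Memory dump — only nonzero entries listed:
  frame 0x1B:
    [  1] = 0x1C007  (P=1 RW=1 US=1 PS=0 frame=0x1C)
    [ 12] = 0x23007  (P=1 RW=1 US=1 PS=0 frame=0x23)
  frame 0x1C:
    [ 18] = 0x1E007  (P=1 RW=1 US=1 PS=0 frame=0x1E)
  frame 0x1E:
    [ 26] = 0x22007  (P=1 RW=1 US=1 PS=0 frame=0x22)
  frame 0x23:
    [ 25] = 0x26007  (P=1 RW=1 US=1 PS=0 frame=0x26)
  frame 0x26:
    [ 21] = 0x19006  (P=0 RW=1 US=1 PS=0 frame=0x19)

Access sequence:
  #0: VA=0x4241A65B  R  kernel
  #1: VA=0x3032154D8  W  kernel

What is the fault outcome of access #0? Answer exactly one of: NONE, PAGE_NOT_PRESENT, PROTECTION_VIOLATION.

Walk each access:
#0 VA=0x4241A65B (r,kernel):
  L0: frame=0x1B idx=1 entry=0x1C007 [P=1 RW=1 US=1 PS=0]
  L1: frame=0x1C idx=18 entry=0x1E007 [P=1 RW=1 US=1 PS=0]
  L2: frame=0x1E idx=26 entry=0x22007 [P=1 RW=1 US=1 PS=0]
  → PA=0x2265B  (3 entries read)
#1 VA=0x3032154D8 (w,kernel):
  L0: frame=0x1B idx=12 entry=0x23007 [P=1 RW=1 US=1 PS=0]
  L1: frame=0x23 idx=25 entry=0x26007 [P=1 RW=1 US=1 PS=0]
  L2: frame=0x26 idx=21 entry=0x19006 [P=0 RW=1 US=1 PS=0]
  → PAGE_NOT_PRESENT  (3 entries read)

Access #0 fault: NONE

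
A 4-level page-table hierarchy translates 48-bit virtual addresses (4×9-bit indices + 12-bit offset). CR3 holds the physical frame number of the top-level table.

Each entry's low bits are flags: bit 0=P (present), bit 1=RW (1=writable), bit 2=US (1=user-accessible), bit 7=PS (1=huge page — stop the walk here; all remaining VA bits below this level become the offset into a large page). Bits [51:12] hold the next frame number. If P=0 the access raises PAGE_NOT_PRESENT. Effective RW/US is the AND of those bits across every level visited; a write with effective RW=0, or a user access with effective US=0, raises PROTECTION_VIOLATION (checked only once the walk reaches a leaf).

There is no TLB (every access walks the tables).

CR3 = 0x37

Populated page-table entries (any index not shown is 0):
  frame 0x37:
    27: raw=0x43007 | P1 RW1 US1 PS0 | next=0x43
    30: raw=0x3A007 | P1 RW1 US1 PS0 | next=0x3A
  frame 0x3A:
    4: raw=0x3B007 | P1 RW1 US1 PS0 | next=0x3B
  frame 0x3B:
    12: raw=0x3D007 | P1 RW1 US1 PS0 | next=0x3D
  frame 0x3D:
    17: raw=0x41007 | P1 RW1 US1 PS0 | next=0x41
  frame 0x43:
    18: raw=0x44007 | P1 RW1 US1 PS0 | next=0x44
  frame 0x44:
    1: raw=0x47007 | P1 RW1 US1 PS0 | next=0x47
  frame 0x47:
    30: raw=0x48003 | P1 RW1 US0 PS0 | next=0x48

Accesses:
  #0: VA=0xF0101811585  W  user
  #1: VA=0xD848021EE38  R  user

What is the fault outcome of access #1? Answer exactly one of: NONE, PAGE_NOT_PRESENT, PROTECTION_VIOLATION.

Trace:
#0 VA=0xF0101811585 (w,user):
  [0] read 0x37 idx=30: raw=0x3A007 flags P=1 W=1 U=1 S=0
  [1] read 0x3A idx=4: raw=0x3B007 flags P=1 W=1 U=1 S=0
  [2] read 0x3B idx=12: raw=0x3D007 flags P=1 W=1 U=1 S=0
  [3] read 0x3D idx=17: raw=0x41007 flags P=1 W=1 U=1 S=0
  ✓ 0x41585  — 4 lookups
#1 VA=0xD848021EE38 (r,user):
  [0] read 0x37 idx=27: raw=0x43007 flags P=1 W=1 U=1 S=0
  [1] read 0x43 idx=18: raw=0x44007 flags P=1 W=1 U=1 S=0
  [2] read 0x44 idx=1: raw=0x47007 flags P=1 W=1 U=1 S=0
  [3] read 0x47 idx=30: raw=0x48003 flags P=1 W=1 U=0 S=0
  → PROTECTION_VIOLATION  (4 entries read)

Access #1 fault: PROTECTION_VIOLATION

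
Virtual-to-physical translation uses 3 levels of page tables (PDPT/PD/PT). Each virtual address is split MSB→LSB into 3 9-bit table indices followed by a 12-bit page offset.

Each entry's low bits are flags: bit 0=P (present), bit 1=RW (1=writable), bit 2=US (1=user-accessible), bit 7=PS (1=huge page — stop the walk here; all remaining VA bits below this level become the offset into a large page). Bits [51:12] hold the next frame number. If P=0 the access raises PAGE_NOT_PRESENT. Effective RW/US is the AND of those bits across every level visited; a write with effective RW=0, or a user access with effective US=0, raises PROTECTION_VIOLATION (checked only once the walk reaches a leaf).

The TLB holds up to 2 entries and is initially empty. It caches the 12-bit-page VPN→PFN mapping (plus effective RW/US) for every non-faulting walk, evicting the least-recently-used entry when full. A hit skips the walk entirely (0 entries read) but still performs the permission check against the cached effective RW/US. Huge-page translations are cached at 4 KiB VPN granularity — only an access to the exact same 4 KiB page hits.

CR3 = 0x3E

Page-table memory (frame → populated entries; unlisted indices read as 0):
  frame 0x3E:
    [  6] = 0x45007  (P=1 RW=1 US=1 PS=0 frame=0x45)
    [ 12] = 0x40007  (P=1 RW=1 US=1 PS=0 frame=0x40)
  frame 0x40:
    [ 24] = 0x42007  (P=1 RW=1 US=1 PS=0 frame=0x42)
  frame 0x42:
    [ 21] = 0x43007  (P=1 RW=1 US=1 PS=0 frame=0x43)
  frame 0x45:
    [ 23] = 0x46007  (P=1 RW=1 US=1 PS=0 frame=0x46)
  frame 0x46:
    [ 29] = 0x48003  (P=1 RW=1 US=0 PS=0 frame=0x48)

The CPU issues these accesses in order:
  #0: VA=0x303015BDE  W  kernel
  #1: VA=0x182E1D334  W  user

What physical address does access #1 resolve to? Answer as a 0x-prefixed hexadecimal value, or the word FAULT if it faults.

Walk each access:
#0 VA=0x303015BDE (w,kernel):
  L0 @0x3E[12] → 0x40007  P=1,RW=1,US=1,PS=0
  L1 @0x40[24] → 0x42007  P=1,RW=1,US=1,PS=0
  L2 @0x42[21] → 0x43007  P=1,RW=1,US=1,PS=0
  ✓ 0x43BDE  — 3 lookups
#1 VA=0x182E1D334 (w,user):
  L0 @0x3E[6] → 0x45007  P=1,RW=1,US=1,PS=0
  L1 @0x45[23] → 0x46007  P=1,RW=1,US=1,PS=0
  L2 @0x46[29] → 0x48003  P=1,RW=1,US=0,PS=0
  ⇒ fault: PROTECTION_VIOLATION  — 3 lookups

Access #1 PA: FAULT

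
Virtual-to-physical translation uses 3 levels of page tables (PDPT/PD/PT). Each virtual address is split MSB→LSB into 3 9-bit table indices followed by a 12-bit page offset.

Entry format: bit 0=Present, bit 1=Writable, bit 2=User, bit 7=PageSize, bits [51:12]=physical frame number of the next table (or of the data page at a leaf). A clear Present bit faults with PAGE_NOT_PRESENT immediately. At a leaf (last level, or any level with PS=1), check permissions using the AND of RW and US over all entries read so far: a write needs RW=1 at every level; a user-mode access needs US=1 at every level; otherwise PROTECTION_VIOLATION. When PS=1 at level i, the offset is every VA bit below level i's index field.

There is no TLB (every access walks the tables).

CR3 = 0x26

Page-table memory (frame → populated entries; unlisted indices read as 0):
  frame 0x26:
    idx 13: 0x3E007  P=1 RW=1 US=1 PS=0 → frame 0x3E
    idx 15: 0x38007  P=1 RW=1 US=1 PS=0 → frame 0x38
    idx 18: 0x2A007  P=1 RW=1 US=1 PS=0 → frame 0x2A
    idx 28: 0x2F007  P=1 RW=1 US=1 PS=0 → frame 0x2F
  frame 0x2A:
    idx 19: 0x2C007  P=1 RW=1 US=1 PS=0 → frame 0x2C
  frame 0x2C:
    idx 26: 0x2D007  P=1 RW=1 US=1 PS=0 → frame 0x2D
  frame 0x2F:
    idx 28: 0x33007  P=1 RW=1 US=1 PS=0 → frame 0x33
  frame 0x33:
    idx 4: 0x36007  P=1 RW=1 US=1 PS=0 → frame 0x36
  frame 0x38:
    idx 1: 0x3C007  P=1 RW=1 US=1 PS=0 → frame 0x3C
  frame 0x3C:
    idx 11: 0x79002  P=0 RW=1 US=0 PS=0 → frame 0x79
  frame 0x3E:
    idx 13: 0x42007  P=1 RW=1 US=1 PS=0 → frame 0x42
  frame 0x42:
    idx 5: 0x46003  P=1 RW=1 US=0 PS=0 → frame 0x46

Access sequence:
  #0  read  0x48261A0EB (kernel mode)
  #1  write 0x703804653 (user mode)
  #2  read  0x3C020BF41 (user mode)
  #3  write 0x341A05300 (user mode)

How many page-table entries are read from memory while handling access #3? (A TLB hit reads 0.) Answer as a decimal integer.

Walk each access:
#0 VA=0x48261A0EB (r,kernel):
  L0 @0x26[18] → 0x2A007  P=1,RW=1,US=1,PS=0
  L1 @0x2A[19] → 0x2C007  P=1,RW=1,US=1,PS=0
  L2 @0x2C[26] → 0x2D007  P=1,RW=1,US=1,PS=0
  ⇒ phys 0x2D0EB  [3 reads]
#1 VA=0x703804653 (w,user):
  L0 @0x26[28] → 0x2F007  P=1,RW=1,US=1,PS=0
  L1 @0x2F[28] → 0x33007  P=1,RW=1,US=1,PS=0
  L2 @0x33[4] → 0x36007  P=1,RW=1,US=1,PS=0
  ⇒ phys 0x36653  [3 reads]
#2 VA=0x3C020BF41 (r,user):
  L0 @0x26[15] → 0x38007  P=1,RW=1,US=1,PS=0
  L1 @0x38[1] → 0x3C007  P=1,RW=1,US=1,PS=0
  L2 @0x3C[11] → 0x79002  P=0,RW=1,US=0,PS=0
  ⇒ fault: PAGE_NOT_PRESENT  — 3 lookups
#3 VA=0x341A05300 (w,user):
  L0 @0x26[13] → 0x3E007  P=1,RW=1,US=1,PS=0
  L1 @0x3E[13] → 0x42007  P=1,RW=1,US=1,PS=0
  L2 @0x42[5] → 0x46003  P=1,RW=1,US=0,PS=0
  ⇒ fault: PROTECTION_VIOLATION  — 3 lookups

Entries read for #3: 3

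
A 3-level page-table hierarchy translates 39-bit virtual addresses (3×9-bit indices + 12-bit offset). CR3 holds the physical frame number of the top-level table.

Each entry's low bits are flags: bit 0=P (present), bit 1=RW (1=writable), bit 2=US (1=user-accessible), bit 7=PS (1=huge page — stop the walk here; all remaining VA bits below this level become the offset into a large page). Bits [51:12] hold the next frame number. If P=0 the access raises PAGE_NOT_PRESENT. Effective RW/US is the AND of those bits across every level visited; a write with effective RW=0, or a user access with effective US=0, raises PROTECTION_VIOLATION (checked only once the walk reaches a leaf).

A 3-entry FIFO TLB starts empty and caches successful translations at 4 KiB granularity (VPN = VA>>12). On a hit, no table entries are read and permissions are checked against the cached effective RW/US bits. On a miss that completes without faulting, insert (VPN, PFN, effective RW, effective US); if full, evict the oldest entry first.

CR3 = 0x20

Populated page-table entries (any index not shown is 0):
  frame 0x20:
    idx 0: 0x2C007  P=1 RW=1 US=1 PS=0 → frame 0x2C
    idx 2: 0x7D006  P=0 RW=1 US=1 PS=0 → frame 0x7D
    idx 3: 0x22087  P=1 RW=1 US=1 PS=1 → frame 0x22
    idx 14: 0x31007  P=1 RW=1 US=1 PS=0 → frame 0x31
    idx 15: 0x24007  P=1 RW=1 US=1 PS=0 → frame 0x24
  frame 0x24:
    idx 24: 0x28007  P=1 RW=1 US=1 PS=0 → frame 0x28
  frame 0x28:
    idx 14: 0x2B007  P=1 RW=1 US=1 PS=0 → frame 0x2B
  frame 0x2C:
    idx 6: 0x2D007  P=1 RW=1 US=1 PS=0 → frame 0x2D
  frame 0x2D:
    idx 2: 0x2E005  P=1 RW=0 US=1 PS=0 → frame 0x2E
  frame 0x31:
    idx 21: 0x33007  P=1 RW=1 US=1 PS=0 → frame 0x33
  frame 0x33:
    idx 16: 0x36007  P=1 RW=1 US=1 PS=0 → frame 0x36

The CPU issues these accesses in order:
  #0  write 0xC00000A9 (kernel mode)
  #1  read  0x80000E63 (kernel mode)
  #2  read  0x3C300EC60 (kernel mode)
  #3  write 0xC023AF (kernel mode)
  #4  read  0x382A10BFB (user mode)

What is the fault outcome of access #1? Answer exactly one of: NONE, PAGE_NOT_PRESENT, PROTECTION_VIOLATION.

Trace:
#0 VA=0xC00000A9 (w,kernel):
  L0 @0x20[3] → 0x22087  P=1,RW=1,US=1,PS=1
  → PA=0x220A9 (huge @L0)  (1 entries read)
#1 VA=0x80000E63 (r,kernel):
  L0 @0x20[2] → 0x7D006  P=0,RW=1,US=1,PS=0
  ⇒ fault: PAGE_NOT_PRESENT  — 1 lookups
#2 VA=0x3C300EC60 (r,kernel):
  L0 @0x20[15] → 0x24007  P=1,RW=1,US=1,PS=0
  L1 @0x24[24] → 0x28007  P=1,RW=1,US=1,PS=0
  L2 @0x28[14] → 0x2B007  P=1,RW=1,US=1,PS=0
  → PA=0x2BC60  (3 entries read)
#3 VA=0xC023AF (w,kernel):
  L0 @0x20[0] → 0x2C007  P=1,RW=1,US=1,PS=0
  L1 @0x2C[6] → 0x2D007  P=1,RW=1,US=1,PS=0
  L2 @0x2D[2] → 0x2E005  P=1,RW=0,US=1,PS=0
  ⇒ fault: PROTECTION_VIOLATION  — 3 lookups
#4 VA=0x382A10BFB (r,user):
  L0 @0x20[14] → 0x31007  P=1,RW=1,US=1,PS=0
  L1 @0x31[21] → 0x33007  P=1,RW=1,US=1,PS=0
  L2 @0x33[16] → 0x36007  P=1,RW=1,US=1,PS=0
  → PA=0x36BFB  (3 entries read)

Access #1 fault: PAGE_NOT_PRESENT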